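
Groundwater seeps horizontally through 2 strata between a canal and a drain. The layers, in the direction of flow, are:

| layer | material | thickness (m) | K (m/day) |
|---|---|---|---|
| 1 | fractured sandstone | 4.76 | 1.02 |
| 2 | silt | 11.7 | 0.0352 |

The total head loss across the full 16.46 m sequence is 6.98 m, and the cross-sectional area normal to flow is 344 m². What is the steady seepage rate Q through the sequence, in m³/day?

Flow is perpendicular to layering, so the layers act in series and the equivalent K is the thickness-weighted harmonic mean.
Total thickness L = 4.76 + 11.7 = 16.46 m.
Σ(b_i/K_i) = 4.76/1.02 + 11.7/0.0352 = 337.1 d.
K_eq = L / Σ(b_i/K_i) = 16.46 / 337.1 = 0.04884 m/day.
Q = K_eq · A · (Δh/L) = 0.04884 × 344 × (6.98/16.46) = 7.124 m³/day.

7.12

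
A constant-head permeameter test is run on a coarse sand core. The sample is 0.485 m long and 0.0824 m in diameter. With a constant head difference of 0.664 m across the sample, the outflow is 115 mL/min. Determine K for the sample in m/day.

22.7

Cross-sectional area A = π·(d/2)² = π × (0.0824/2)² = 0.005333 m².
Convert discharge: 115 mL/min = 1.917e-06 m³/s.
Darcy's law rearranged: K = Q·L / (A·Δh) = 1.917e-06 × 0.485 / (0.005333 × 0.664) = 0.0002625 m/s = 22.68 m/day.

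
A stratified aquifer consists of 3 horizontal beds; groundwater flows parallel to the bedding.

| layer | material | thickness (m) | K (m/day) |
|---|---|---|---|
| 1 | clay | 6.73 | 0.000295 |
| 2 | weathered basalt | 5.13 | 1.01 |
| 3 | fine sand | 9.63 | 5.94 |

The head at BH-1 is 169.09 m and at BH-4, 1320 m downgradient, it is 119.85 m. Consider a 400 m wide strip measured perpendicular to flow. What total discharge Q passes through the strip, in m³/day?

931

Flow is parallel to layering, so each bed carries its own Darcy discharge and the transmissivities add.
Σ(K_i·b_i) = 0.000295×6.73 + 1.01×5.13 + 5.94×9.63 = 62.39 m²/day.
Hydraulic gradient i = (169.09 − 119.85) / 1320 = 49.24 / 1320 = 0.03730.
Q = Σ(K_i·b_i) · W · i = 62.39 × 400 × 0.03730 = 930.9 m³/day.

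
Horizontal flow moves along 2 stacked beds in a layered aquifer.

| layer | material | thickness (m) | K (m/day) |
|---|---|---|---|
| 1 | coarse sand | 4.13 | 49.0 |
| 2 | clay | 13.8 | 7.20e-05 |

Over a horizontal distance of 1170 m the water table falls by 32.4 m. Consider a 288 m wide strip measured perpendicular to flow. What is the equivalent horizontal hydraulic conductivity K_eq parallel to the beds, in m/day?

Flow is parallel to layering, so each bed carries its own Darcy discharge and the transmissivities add.
Σ(K_i·b_i) = 49.0×4.13 + 7.20e-05×13.8 = 202.4 m²/day.
Total thickness b = 17.93 m, so K_eq = Σ(K_i·b_i)/b = 11.29 m/day.

11.3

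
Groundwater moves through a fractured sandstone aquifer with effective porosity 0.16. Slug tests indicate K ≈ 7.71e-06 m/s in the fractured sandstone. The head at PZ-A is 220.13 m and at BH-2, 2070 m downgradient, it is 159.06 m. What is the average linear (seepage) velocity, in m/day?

0.123

Convert K: 7.71e-06 m/s × 86400 = 0.6661 m/day.
Hydraulic gradient i = (220.13 − 159.06) / 2070 = 61.07 / 2070 = 0.02950.
Darcy flux q = K · i = 0.6661 × 0.02950 = 0.01965 m/day.
Seepage velocity v = q / n_e = 0.01965 / 0.16 = 0.1228 m/day.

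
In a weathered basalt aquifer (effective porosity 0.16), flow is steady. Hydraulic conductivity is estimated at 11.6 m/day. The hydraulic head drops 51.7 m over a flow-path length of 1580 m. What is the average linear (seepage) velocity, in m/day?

2.37

Hydraulic gradient i = Δh / L = 51.7 / 1580 = 0.03272.
Darcy flux q = K · i = 11.60 × 0.03272 = 0.3796 m/day.
Seepage velocity v = q / n_e = 0.3796 / 0.16 = 2.372 m/day.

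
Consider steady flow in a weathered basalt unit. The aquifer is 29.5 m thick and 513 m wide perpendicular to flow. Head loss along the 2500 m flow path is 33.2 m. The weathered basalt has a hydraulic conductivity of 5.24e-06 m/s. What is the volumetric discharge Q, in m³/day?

Convert K: 5.24e-06 m/s × 86400 = 0.4527 m/day.
Cross-sectional area A = 513 × 29.5 = 15134 m².
Hydraulic gradient i = Δh / L = 33.2 / 2500 = 0.01328.
Darcy's law: Q = K · A · i = 0.4527 × 15134 × 0.01328 = 90.99 m³/day.

91.0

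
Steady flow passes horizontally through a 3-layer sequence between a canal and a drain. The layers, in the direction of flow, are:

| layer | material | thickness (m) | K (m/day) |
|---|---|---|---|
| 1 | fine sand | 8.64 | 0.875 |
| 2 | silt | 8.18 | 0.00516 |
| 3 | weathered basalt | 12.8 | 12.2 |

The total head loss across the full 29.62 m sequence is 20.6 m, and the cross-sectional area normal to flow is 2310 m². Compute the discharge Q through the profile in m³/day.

Flow is perpendicular to layering, so the layers act in series and the equivalent K is the thickness-weighted harmonic mean.
Total thickness L = 8.64 + 8.18 + 12.8 = 29.62 m.
Σ(b_i/K_i) = 8.64/0.875 + 8.18/0.00516 + 12.8/12.2 = 1596 d.
K_eq = L / Σ(b_i/K_i) = 29.62 / 1596 = 0.01856 m/day.
Q = K_eq · A · (Δh/L) = 0.01856 × 2310 × (20.6/29.62) = 29.81 m³/day.

29.8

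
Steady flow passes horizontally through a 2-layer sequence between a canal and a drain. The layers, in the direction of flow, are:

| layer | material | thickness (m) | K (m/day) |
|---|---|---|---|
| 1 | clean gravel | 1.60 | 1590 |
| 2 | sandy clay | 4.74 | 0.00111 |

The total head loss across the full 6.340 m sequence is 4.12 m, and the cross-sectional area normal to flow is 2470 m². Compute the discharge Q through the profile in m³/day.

2.38

Flow is perpendicular to layering, so the layers act in series and the equivalent K is the thickness-weighted harmonic mean.
Total thickness L = 1.60 + 4.74 = 6.340 m.
Σ(b_i/K_i) = 1.60/1590 + 4.74/0.00111 = 4270 d.
K_eq = L / Σ(b_i/K_i) = 6.340 / 4270 = 0.001485 m/day.
Q = K_eq · A · (Δh/L) = 0.001485 × 2470 × (4.12/6.340) = 2.383 m³/day.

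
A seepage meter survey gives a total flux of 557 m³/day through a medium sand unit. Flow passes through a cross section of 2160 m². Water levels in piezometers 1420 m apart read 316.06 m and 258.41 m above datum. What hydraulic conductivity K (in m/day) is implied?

Hydraulic gradient i = (316.06 − 258.41) / 1420 = 57.65 / 1420 = 0.04060.
From Q = K·A·i, K = Q / (A·i) = 557 / (2160 × 0.04060) = 6.352 m/day.

6.35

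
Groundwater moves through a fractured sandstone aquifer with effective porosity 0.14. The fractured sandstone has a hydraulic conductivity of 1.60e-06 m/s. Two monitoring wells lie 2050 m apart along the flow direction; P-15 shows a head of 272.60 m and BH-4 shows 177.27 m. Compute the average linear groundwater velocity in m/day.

0.0459

Convert K: 1.60e-06 m/s × 86400 = 0.1382 m/day.
Hydraulic gradient i = (272.60 − 177.27) / 2050 = 95.33 / 2050 = 0.04650.
Darcy flux q = K · i = 0.1382 × 0.04650 = 0.006428 m/day.
Seepage velocity v = q / n_e = 0.006428 / 0.14 = 0.04592 m/day.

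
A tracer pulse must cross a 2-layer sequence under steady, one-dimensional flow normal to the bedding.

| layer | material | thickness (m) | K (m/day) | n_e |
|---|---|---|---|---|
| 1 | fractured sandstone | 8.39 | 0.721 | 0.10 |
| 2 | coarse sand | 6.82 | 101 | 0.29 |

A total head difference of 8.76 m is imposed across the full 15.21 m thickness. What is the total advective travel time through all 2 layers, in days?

With flow normal to the layers, continuity requires the same specific discharge q through every layer.
Σ(b_i/K_i) = 8.39/0.721 + 6.82/101 = 11.70 d.
q = Δh / Σ(b_i/K_i) = 8.76 / 11.70 = 0.7485 m/day.
In each layer the seepage velocity is v_i = q/n_i, so the layer transit time is t_i = b_i·n_i / q:
  layer 1 (fractured sandstone): t_1 = 8.39 × 0.10 / 0.7485 = 1.121 d
  layer 2 (coarse sand): t_2 = 6.82 × 0.29 / 0.7485 = 2.643 d
Total t = Σ t_i = 3.763 days.

3.76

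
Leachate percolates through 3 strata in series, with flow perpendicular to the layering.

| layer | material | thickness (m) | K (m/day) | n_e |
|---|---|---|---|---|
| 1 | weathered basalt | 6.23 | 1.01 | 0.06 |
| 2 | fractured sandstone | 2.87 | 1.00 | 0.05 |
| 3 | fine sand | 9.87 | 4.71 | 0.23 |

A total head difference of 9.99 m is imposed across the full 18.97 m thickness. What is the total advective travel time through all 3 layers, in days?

3.11

With flow normal to the layers, continuity requires the same specific discharge q through every layer.
Σ(b_i/K_i) = 6.23/1.01 + 2.87/1.00 + 9.87/4.71 = 11.13 d.
q = Δh / Σ(b_i/K_i) = 9.99 / 11.13 = 0.8973 m/day.
In each layer the seepage velocity is v_i = q/n_i, so the layer transit time is t_i = b_i·n_i / q:
  layer 1 (weathered basalt): t_1 = 6.23 × 0.06 / 0.8973 = 0.4166 d
  layer 2 (fractured sandstone): t_2 = 2.87 × 0.05 / 0.8973 = 0.1599 d
  layer 3 (fine sand): t_3 = 9.87 × 0.23 / 0.8973 = 2.530 d
Total t = Σ t_i = 3.107 days.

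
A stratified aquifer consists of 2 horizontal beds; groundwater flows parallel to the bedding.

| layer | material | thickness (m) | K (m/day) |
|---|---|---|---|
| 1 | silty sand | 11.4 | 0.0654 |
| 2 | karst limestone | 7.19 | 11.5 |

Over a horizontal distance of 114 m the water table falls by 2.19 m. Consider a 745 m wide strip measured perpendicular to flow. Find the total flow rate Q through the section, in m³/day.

Flow is parallel to layering, so each bed carries its own Darcy discharge and the transmissivities add.
Σ(K_i·b_i) = 0.0654×11.4 + 11.5×7.19 = 83.43 m²/day.
Hydraulic gradient i = Δh / L = 2.19 / 114 = 0.01921.
Q = Σ(K_i·b_i) · W · i = 83.43 × 745 × 0.01921 = 1194 m³/day.

1190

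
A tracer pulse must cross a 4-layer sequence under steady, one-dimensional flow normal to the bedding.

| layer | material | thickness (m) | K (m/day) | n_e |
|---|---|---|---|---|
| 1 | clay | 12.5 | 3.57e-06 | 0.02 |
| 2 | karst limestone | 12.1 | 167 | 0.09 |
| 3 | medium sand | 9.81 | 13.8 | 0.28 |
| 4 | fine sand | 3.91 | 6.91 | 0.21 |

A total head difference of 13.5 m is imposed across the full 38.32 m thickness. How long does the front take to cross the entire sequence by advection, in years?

With flow normal to the layers, continuity requires the same specific discharge q through every layer.
Σ(b_i/K_i) = 12.5/3.57e-06 + 12.1/167 + 9.81/13.8 + 3.91/6.91 = 3.501e+06 d.
q = Δh / Σ(b_i/K_i) = 13.5 / 3.501e+06 = 3.856e-06 m/day.
In each layer the seepage velocity is v_i = q/n_i, so the layer transit time is t_i = b_i·n_i / q:
  layer 1 (clay): t_1 = 12.5 × 0.02 / 3.856e-06 = 64841 d
  layer 2 (karst limestone): t_2 = 12.1 × 0.09 / 3.856e-06 = 2.824e+05 d
  layer 3 (medium sand): t_3 = 9.81 × 0.28 / 3.856e-06 = 7.124e+05 d
  layer 4 (fine sand): t_4 = 3.91 × 0.21 / 3.856e-06 = 2.130e+05 d
Total t = Σ t_i = 1.273e+06 days = 3484 years.

3480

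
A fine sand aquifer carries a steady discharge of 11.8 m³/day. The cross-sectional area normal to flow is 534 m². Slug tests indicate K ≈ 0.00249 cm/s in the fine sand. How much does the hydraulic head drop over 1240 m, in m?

12.7

Convert K: 0.00249 cm/s × 864 = 2.151 m/day.
From Q = K·A·i, i = Q / (K·A) = 11.8 / (2.151 × 534.0) = 0.01027.
Head loss Δh = i · L = 0.01027 × 1240 = 12.74 m.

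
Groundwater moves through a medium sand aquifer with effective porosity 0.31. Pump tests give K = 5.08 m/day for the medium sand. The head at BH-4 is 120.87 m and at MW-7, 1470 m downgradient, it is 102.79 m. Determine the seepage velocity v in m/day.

Hydraulic gradient i = (120.87 − 102.79) / 1470 = 18.08 / 1470 = 0.01230.
Darcy flux q = K · i = 5.080 × 0.01230 = 0.06248 m/day.
Seepage velocity v = q / n_e = 0.06248 / 0.31 = 0.2016 m/day.

0.202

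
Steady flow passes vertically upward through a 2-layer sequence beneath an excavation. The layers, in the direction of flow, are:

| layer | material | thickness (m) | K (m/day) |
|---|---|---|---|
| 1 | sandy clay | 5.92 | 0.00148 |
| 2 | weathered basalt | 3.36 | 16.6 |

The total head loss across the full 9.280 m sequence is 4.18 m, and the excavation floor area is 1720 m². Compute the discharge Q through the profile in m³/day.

1.80

Flow is perpendicular to layering, so the layers act in series and the equivalent K is the thickness-weighted harmonic mean.
Total thickness L = 5.92 + 3.36 = 9.280 m.
Σ(b_i/K_i) = 5.92/0.00148 + 3.36/16.6 = 4000 d.
K_eq = L / Σ(b_i/K_i) = 9.280 / 4000 = 0.002320 m/day.
Q = K_eq · A · (Δh/L) = 0.002320 × 1720 × (4.18/9.280) = 1.797 m³/day.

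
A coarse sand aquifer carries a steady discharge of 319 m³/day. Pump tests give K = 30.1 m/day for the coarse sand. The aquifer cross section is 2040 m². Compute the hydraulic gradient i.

From Q = K·A·i, i = Q / (K·A) = 319 / (30.10 × 2040) = 0.005195.

0.00520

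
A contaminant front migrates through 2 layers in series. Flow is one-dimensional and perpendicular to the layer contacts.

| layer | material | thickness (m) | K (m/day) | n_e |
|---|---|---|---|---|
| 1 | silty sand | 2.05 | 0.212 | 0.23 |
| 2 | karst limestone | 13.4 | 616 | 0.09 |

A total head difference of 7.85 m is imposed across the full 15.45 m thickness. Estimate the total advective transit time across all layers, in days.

With flow normal to the layers, continuity requires the same specific discharge q through every layer.
Σ(b_i/K_i) = 2.05/0.212 + 13.4/616 = 9.692 d.
q = Δh / Σ(b_i/K_i) = 7.85 / 9.692 = 0.8100 m/day.
In each layer the seepage velocity is v_i = q/n_i, so the layer transit time is t_i = b_i·n_i / q:
  layer 1 (silty sand): t_1 = 2.05 × 0.23 / 0.8100 = 0.5821 d
  layer 2 (karst limestone): t_2 = 13.4 × 0.09 / 0.8100 = 1.489 d
Total t = Σ t_i = 2.071 days.

2.07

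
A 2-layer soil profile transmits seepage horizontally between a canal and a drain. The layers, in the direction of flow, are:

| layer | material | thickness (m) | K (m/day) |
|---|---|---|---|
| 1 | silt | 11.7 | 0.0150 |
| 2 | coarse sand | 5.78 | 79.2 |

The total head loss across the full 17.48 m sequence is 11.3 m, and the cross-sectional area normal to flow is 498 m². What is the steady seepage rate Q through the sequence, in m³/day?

Flow is perpendicular to layering, so the layers act in series and the equivalent K is the thickness-weighted harmonic mean.
Total thickness L = 11.7 + 5.78 = 17.48 m.
Σ(b_i/K_i) = 11.7/0.0150 + 5.78/79.2 = 780.1 d.
K_eq = L / Σ(b_i/K_i) = 17.48 / 780.1 = 0.02241 m/day.
Q = K_eq · A · (Δh/L) = 0.02241 × 498 × (11.3/17.48) = 7.214 m³/day.

7.21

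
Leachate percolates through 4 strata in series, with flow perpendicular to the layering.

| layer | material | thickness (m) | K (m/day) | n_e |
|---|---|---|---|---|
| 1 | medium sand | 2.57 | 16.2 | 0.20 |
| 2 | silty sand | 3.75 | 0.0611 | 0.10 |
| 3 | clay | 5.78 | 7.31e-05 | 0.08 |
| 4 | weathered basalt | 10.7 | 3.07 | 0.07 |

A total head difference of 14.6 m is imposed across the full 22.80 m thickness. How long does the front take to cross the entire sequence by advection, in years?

With flow normal to the layers, continuity requires the same specific discharge q through every layer.
Σ(b_i/K_i) = 2.57/16.2 + 3.75/0.0611 + 5.78/7.31e-05 + 10.7/3.07 = 79135 d.
q = Δh / Σ(b_i/K_i) = 14.6 / 79135 = 0.0001845 m/day.
In each layer the seepage velocity is v_i = q/n_i, so the layer transit time is t_i = b_i·n_i / q:
  layer 1 (medium sand): t_1 = 2.57 × 0.20 / 0.0001845 = 2786 d
  layer 2 (silty sand): t_2 = 3.75 × 0.10 / 0.0001845 = 2033 d
  layer 3 (clay): t_3 = 5.78 × 0.08 / 0.0001845 = 2506 d
  layer 4 (weathered basalt): t_4 = 10.7 × 0.07 / 0.0001845 = 4060 d
Total t = Σ t_i = 11385 days = 31.17 years.

31.2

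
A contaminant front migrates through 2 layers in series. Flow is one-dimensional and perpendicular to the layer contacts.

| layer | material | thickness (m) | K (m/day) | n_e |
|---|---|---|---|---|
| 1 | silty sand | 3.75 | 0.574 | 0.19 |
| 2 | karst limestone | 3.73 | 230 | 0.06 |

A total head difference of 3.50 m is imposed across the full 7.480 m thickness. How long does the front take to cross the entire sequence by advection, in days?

With flow normal to the layers, continuity requires the same specific discharge q through every layer.
Σ(b_i/K_i) = 3.75/0.574 + 3.73/230 = 6.549 d.
q = Δh / Σ(b_i/K_i) = 3.50 / 6.549 = 0.5344 m/day.
In each layer the seepage velocity is v_i = q/n_i, so the layer transit time is t_i = b_i·n_i / q:
  layer 1 (silty sand): t_1 = 3.75 × 0.19 / 0.5344 = 1.333 d
  layer 2 (karst limestone): t_2 = 3.73 × 0.06 / 0.5344 = 0.4188 d
Total t = Σ t_i = 1.752 days.

1.75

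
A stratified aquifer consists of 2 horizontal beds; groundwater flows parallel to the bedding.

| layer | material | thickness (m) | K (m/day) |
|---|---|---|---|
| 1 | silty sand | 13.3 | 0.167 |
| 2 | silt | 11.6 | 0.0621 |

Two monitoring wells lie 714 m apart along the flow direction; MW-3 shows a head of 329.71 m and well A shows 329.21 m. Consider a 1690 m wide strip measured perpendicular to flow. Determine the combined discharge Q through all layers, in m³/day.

3.48

Flow is parallel to layering, so each bed carries its own Darcy discharge and the transmissivities add.
Σ(K_i·b_i) = 0.167×13.3 + 0.0621×11.6 = 2.941 m²/day.
Hydraulic gradient i = (329.71 − 329.21) / 714 = 0.5 / 714 = 0.0007003.
Q = Σ(K_i·b_i) · W · i = 2.941 × 1690 × 0.0007003 = 3.481 m³/day.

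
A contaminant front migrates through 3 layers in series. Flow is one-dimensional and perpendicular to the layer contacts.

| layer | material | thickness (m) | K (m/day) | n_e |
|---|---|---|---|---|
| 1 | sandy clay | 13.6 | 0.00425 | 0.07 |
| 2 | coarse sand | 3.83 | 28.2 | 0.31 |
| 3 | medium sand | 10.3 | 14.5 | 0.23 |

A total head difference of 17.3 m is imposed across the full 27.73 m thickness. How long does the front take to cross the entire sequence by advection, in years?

With flow normal to the layers, continuity requires the same specific discharge q through every layer.
Σ(b_i/K_i) = 13.6/0.00425 + 3.83/28.2 + 10.3/14.5 = 3201 d.
q = Δh / Σ(b_i/K_i) = 17.3 / 3201 = 0.005405 m/day.
In each layer the seepage velocity is v_i = q/n_i, so the layer transit time is t_i = b_i·n_i / q:
  layer 1 (sandy clay): t_1 = 13.6 × 0.07 / 0.005405 = 176.1 d
  layer 2 (coarse sand): t_2 = 3.83 × 0.31 / 0.005405 = 219.7 d
  layer 3 (medium sand): t_3 = 10.3 × 0.23 / 0.005405 = 438.3 d
Total t = Σ t_i = 834.1 days = 2.284 years.

2.28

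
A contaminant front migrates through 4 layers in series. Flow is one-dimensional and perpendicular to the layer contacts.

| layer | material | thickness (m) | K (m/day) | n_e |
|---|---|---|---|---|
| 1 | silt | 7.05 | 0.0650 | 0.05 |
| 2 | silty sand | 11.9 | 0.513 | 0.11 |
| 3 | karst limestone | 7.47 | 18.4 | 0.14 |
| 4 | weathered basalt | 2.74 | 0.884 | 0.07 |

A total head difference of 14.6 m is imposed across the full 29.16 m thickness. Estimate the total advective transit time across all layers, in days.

With flow normal to the layers, continuity requires the same specific discharge q through every layer.
Σ(b_i/K_i) = 7.05/0.0650 + 11.9/0.513 + 7.47/18.4 + 2.74/0.884 = 135.2 d.
q = Δh / Σ(b_i/K_i) = 14.6 / 135.2 = 0.1080 m/day.
In each layer the seepage velocity is v_i = q/n_i, so the layer transit time is t_i = b_i·n_i / q:
  layer 1 (silt): t_1 = 7.05 × 0.05 / 0.1080 = 3.263 d
  layer 2 (silty sand): t_2 = 11.9 × 0.11 / 0.1080 = 12.12 d
  layer 3 (karst limestone): t_3 = 7.47 × 0.14 / 0.1080 = 9.682 d
  layer 4 (weathered basalt): t_4 = 2.74 × 0.07 / 0.1080 = 1.776 d
Total t = Σ t_i = 26.84 days.

26.8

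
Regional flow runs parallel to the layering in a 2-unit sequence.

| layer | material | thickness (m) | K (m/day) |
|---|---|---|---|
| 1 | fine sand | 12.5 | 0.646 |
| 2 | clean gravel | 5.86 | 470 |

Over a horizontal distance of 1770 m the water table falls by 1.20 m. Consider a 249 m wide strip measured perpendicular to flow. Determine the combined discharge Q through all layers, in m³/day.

466

Flow is parallel to layering, so each bed carries its own Darcy discharge and the transmissivities add.
Σ(K_i·b_i) = 0.646×12.5 + 470×5.86 = 2762 m²/day.
Hydraulic gradient i = Δh / L = 1.20 / 1770 = 0.0006780.
Q = Σ(K_i·b_i) · W · i = 2762 × 249 × 0.0006780 = 466.3 m³/day.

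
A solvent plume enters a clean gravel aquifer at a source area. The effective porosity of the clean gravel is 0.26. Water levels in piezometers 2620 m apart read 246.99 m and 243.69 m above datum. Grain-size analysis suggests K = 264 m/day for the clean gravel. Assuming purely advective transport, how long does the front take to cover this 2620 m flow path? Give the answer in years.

Hydraulic gradient i = (246.99 − 243.69) / 2620 = 3.3 / 2620 = 0.001260.
Darcy flux q = K · i = 264.0 × 0.001260 = 0.3325 m/day.
Seepage velocity v = q / n_e = 0.3325 / 0.26 = 1.279 m/day.
Travel time t = L / v = 2620 / 1.279 = 2049 days = 5.609 years.

5.61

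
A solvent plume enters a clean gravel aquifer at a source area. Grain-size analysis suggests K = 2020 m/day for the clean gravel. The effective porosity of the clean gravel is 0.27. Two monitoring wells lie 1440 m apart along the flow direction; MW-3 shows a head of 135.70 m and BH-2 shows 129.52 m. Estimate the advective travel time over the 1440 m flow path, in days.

Hydraulic gradient i = (135.70 − 129.52) / 1440 = 6.18 / 1440 = 0.004292.
Darcy flux q = K · i = 2020 × 0.004292 = 8.669 m/day.
Seepage velocity v = q / n_e = 8.669 / 0.27 = 32.11 m/day.
Travel time t = L / v = 1440 / 32.11 = 44.85 days.

44.8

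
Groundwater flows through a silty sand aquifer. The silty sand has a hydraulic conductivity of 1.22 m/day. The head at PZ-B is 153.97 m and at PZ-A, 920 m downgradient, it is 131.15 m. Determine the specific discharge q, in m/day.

0.0303

Hydraulic gradient i = (153.97 − 131.15) / 920 = 22.82 / 920 = 0.02480.
Specific discharge q = K · i = 1.220 × 0.02480 = 0.03026 m/day.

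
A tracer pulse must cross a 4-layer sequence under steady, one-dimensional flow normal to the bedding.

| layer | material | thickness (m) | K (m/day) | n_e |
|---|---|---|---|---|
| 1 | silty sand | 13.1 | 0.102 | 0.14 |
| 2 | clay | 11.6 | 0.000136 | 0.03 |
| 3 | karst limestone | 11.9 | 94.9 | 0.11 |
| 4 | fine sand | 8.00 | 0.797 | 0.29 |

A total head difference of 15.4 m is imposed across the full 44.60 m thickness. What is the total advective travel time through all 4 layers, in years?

88.3

With flow normal to the layers, continuity requires the same specific discharge q through every layer.
Σ(b_i/K_i) = 13.1/0.102 + 11.6/0.000136 + 11.9/94.9 + 8.00/0.797 = 85433 d.
q = Δh / Σ(b_i/K_i) = 15.4 / 85433 = 0.0001803 m/day.
In each layer the seepage velocity is v_i = q/n_i, so the layer transit time is t_i = b_i·n_i / q:
  layer 1 (silty sand): t_1 = 13.1 × 0.14 / 0.0001803 = 10174 d
  layer 2 (clay): t_2 = 11.6 × 0.03 / 0.0001803 = 1931 d
  layer 3 (karst limestone): t_3 = 11.9 × 0.11 / 0.0001803 = 7262 d
  layer 4 (fine sand): t_4 = 8.00 × 0.29 / 0.0001803 = 12870 d
Total t = Σ t_i = 32237 days = 88.26 years.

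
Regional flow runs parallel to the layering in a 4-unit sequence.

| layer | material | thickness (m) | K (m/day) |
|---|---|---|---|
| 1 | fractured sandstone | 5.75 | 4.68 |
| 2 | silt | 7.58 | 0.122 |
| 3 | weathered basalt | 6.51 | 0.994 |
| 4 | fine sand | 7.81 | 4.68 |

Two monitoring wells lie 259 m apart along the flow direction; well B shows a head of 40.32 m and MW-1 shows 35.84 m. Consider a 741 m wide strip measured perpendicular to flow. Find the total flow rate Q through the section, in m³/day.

Flow is parallel to layering, so each bed carries its own Darcy discharge and the transmissivities add.
Σ(K_i·b_i) = 4.68×5.75 + 0.122×7.58 + 0.994×6.51 + 4.68×7.81 = 70.86 m²/day.
Hydraulic gradient i = (40.32 − 35.84) / 259 = 4.48 / 259 = 0.01730.
Q = Σ(K_i·b_i) · W · i = 70.86 × 741 × 0.01730 = 908.2 m³/day.

908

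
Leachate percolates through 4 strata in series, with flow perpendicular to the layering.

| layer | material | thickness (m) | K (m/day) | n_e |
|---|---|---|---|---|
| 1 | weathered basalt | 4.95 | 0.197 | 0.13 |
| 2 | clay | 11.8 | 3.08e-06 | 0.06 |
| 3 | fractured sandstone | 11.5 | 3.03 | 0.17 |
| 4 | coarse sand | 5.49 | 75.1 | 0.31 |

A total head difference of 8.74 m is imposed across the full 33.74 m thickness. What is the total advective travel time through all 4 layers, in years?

6010

With flow normal to the layers, continuity requires the same specific discharge q through every layer.
Σ(b_i/K_i) = 4.95/0.197 + 11.8/3.08e-06 + 11.5/3.03 + 5.49/75.1 = 3.831e+06 d.
q = Δh / Σ(b_i/K_i) = 8.74 / 3.831e+06 = 2.281e-06 m/day.
In each layer the seepage velocity is v_i = q/n_i, so the layer transit time is t_i = b_i·n_i / q:
  layer 1 (weathered basalt): t_1 = 4.95 × 0.13 / 2.281e-06 = 2.821e+05 d
  layer 2 (clay): t_2 = 11.8 × 0.06 / 2.281e-06 = 3.104e+05 d
  layer 3 (fractured sandstone): t_3 = 11.5 × 0.17 / 2.281e-06 = 8.570e+05 d
  layer 4 (coarse sand): t_4 = 5.49 × 0.31 / 2.281e-06 = 7.460e+05 d
Total t = Σ t_i = 2.195e+06 days = 6011 years.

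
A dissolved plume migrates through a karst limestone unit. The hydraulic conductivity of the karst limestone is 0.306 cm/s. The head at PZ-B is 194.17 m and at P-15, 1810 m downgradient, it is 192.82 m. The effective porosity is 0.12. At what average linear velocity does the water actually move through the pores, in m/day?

1.64

Convert K: 0.306 cm/s × 864 = 264.4 m/day.
Hydraulic gradient i = (194.17 − 192.82) / 1810 = 1.35 / 1810 = 0.0007459.
Darcy flux q = K · i = 264.4 × 0.0007459 = 0.1972 m/day.
Seepage velocity v = q / n_e = 0.1972 / 0.12 = 1.643 m/day.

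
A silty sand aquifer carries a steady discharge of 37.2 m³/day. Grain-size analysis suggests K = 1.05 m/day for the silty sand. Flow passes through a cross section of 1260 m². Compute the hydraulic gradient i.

From Q = K·A·i, i = Q / (K·A) = 37.2 / (1.050 × 1260) = 0.02812.

0.0281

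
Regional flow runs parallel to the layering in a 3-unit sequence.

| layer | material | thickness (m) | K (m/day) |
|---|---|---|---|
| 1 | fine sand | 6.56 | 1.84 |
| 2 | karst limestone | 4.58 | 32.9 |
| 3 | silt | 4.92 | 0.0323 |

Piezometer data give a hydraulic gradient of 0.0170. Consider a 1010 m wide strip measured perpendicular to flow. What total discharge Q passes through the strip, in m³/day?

Flow is parallel to layering, so each bed carries its own Darcy discharge and the transmissivities add.
Σ(K_i·b_i) = 1.84×6.56 + 32.9×4.58 + 0.0323×4.92 = 162.9 m²/day.
Hydraulic gradient i = 0.0170.
Q = Σ(K_i·b_i) · W · i = 162.9 × 1010 × 0.01700 = 2797 m³/day.

2800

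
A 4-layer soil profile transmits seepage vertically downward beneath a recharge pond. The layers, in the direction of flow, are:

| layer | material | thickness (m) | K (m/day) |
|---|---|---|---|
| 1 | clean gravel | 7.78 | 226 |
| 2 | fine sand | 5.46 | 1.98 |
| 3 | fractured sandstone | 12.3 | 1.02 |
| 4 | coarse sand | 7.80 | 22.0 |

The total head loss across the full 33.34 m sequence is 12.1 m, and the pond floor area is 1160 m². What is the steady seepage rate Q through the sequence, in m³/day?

Flow is perpendicular to layering, so the layers act in series and the equivalent K is the thickness-weighted harmonic mean.
Total thickness L = 7.78 + 5.46 + 12.3 + 7.80 = 33.34 m.
Σ(b_i/K_i) = 7.78/226 + 5.46/1.98 + 12.3/1.02 + 7.80/22.0 = 15.21 d.
K_eq = L / Σ(b_i/K_i) = 33.34 / 15.21 = 2.193 m/day.
Q = K_eq · A · (Δh/L) = 2.193 × 1160 × (12.1/33.34) = 923.1 m³/day.

923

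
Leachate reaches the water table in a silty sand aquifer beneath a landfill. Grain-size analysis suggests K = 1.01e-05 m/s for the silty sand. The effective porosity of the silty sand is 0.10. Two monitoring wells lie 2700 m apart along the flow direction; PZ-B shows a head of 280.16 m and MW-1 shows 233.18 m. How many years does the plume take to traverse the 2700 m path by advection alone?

48.7

Convert K: 1.01e-05 m/s × 86400 = 0.8726 m/day.
Hydraulic gradient i = (280.16 − 233.18) / 2700 = 46.98 / 2700 = 0.01740.
Darcy flux q = K · i = 0.8726 × 0.01740 = 0.01518 m/day.
Seepage velocity v = q / n_e = 0.01518 / 0.10 = 0.1518 m/day.
Travel time t = L / v = 2700 / 0.1518 = 17782 days = 48.68 years.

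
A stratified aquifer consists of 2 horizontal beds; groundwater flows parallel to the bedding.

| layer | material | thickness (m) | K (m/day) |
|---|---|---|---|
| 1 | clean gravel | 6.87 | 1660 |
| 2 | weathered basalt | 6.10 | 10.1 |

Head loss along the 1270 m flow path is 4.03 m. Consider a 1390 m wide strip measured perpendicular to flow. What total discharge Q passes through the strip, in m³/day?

50600

Flow is parallel to layering, so each bed carries its own Darcy discharge and the transmissivities add.
Σ(K_i·b_i) = 1660×6.87 + 10.1×6.10 = 11466 m²/day.
Hydraulic gradient i = Δh / L = 4.03 / 1270 = 0.003173.
Q = Σ(K_i·b_i) · W · i = 11466 × 1390 × 0.003173 = 50573 m³/day.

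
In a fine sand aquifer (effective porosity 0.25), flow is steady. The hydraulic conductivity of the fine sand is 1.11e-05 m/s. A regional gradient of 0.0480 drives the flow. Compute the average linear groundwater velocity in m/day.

0.184

Convert K: 1.11e-05 m/s × 86400 = 0.9590 m/day.
Hydraulic gradient i = 0.0480.
Darcy flux q = K · i = 0.9590 × 0.04800 = 0.04603 m/day.
Seepage velocity v = q / n_e = 0.04603 / 0.25 = 0.1841 m/day.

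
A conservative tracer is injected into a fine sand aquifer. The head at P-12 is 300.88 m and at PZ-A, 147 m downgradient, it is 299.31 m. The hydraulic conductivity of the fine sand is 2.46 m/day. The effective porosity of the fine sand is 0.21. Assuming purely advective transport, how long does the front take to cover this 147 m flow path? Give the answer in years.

Hydraulic gradient i = (300.88 − 299.31) / 147 = 1.57 / 147 = 0.01068.
Darcy flux q = K · i = 2.460 × 0.01068 = 0.02627 m/day.
Seepage velocity v = q / n_e = 0.02627 / 0.21 = 0.1251 m/day.
Travel time t = L / v = 147 / 0.1251 = 1175 days = 3.217 years.

3.22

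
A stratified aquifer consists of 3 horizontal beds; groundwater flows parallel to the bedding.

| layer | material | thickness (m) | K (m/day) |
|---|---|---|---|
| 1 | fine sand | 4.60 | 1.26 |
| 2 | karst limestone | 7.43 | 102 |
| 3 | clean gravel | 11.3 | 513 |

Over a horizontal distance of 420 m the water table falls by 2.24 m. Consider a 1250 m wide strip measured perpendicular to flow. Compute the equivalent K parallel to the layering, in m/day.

281

Flow is parallel to layering, so each bed carries its own Darcy discharge and the transmissivities add.
Σ(K_i·b_i) = 1.26×4.60 + 102×7.43 + 513×11.3 = 6561 m²/day.
Total thickness b = 23.33 m, so K_eq = Σ(K_i·b_i)/b = 281.2 m/day.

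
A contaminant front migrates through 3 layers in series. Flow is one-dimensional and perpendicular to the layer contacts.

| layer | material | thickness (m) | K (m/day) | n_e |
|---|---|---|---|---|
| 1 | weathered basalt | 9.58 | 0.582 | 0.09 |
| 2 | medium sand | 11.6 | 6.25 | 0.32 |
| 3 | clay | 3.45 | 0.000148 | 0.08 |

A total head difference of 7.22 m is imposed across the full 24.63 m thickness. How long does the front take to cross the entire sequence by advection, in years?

42.9

With flow normal to the layers, continuity requires the same specific discharge q through every layer.
Σ(b_i/K_i) = 9.58/0.582 + 11.6/6.25 + 3.45/0.000148 = 23329 d.
q = Δh / Σ(b_i/K_i) = 7.22 / 23329 = 0.0003095 m/day.
In each layer the seepage velocity is v_i = q/n_i, so the layer transit time is t_i = b_i·n_i / q:
  layer 1 (weathered basalt): t_1 = 9.58 × 0.09 / 0.0003095 = 2786 d
  layer 2 (medium sand): t_2 = 11.6 × 0.32 / 0.0003095 = 11994 d
  layer 3 (clay): t_3 = 3.45 × 0.08 / 0.0003095 = 891.8 d
Total t = Σ t_i = 15672 days = 42.91 years.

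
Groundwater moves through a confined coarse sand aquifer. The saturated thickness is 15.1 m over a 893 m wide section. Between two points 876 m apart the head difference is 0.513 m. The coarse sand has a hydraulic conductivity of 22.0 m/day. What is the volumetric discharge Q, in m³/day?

174

Cross-sectional area A = 893 × 15.1 = 13484 m².
Hydraulic gradient i = Δh / L = 0.513 / 876 = 0.0005856.
Darcy's law: Q = K · A · i = 22.00 × 13484 × 0.0005856 = 173.7 m³/day.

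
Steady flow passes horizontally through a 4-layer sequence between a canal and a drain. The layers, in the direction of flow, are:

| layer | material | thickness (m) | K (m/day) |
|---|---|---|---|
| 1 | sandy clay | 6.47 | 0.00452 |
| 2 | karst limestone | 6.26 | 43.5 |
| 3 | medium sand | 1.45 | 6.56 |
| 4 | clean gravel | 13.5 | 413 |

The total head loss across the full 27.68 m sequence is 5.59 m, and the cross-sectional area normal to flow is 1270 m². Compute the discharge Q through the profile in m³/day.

Flow is perpendicular to layering, so the layers act in series and the equivalent K is the thickness-weighted harmonic mean.
Total thickness L = 6.47 + 6.26 + 1.45 + 13.5 = 27.68 m.
Σ(b_i/K_i) = 6.47/0.00452 + 6.26/43.5 + 1.45/6.56 + 13.5/413 = 1432 d.
K_eq = L / Σ(b_i/K_i) = 27.68 / 1432 = 0.01933 m/day.
Q = K_eq · A · (Δh/L) = 0.01933 × 1270 × (5.59/27.68) = 4.958 m³/day.

4.96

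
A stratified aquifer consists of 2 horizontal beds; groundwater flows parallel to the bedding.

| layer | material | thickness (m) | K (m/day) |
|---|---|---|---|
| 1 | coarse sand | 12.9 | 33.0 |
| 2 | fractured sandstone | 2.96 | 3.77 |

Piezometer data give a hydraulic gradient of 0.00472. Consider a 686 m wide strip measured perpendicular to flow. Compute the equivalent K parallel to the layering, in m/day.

27.5

Flow is parallel to layering, so each bed carries its own Darcy discharge and the transmissivities add.
Σ(K_i·b_i) = 33.0×12.9 + 3.77×2.96 = 436.9 m²/day.
Total thickness b = 15.86 m, so K_eq = Σ(K_i·b_i)/b = 27.54 m/day.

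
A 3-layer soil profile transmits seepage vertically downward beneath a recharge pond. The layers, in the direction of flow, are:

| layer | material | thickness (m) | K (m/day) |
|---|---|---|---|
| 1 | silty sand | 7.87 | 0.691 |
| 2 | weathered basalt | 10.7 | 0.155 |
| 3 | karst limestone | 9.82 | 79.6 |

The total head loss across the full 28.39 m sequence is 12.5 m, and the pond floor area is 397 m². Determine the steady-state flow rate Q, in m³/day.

61.6

Flow is perpendicular to layering, so the layers act in series and the equivalent K is the thickness-weighted harmonic mean.
Total thickness L = 7.87 + 10.7 + 9.82 = 28.39 m.
Σ(b_i/K_i) = 7.87/0.691 + 10.7/0.155 + 9.82/79.6 = 80.54 d.
K_eq = L / Σ(b_i/K_i) = 28.39 / 80.54 = 0.3525 m/day.
Q = K_eq · A · (Δh/L) = 0.3525 × 397 × (12.5/28.39) = 61.61 m³/day.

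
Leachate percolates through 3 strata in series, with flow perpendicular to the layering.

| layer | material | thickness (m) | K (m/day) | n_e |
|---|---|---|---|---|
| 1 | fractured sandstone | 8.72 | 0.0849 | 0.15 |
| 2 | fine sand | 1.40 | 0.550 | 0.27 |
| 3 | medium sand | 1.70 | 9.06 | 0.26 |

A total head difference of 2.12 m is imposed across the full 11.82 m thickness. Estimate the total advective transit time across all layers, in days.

106

With flow normal to the layers, continuity requires the same specific discharge q through every layer.
Σ(b_i/K_i) = 8.72/0.0849 + 1.40/0.550 + 1.70/9.06 = 105.4 d.
q = Δh / Σ(b_i/K_i) = 2.12 / 105.4 = 0.02011 m/day.
In each layer the seepage velocity is v_i = q/n_i, so the layer transit time is t_i = b_i·n_i / q:
  layer 1 (fractured sandstone): t_1 = 8.72 × 0.15 / 0.02011 = 65.06 d
  layer 2 (fine sand): t_2 = 1.40 × 0.27 / 0.02011 = 18.80 d
  layer 3 (medium sand): t_3 = 1.70 × 0.26 / 0.02011 = 21.98 d
Total t = Σ t_i = 105.8 days.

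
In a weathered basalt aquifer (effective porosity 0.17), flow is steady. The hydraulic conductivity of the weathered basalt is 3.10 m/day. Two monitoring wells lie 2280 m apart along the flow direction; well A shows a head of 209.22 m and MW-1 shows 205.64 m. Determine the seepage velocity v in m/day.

Hydraulic gradient i = (209.22 − 205.64) / 2280 = 3.58 / 2280 = 0.001570.
Darcy flux q = K · i = 3.100 × 0.001570 = 0.004868 m/day.
Seepage velocity v = q / n_e = 0.004868 / 0.17 = 0.02863 m/day.

0.0286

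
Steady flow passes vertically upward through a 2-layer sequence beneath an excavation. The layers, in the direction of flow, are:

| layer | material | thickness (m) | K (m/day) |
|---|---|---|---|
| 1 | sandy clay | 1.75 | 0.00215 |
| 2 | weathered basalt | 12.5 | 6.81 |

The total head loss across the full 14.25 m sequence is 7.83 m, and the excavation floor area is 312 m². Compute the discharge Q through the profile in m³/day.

2.99

Flow is perpendicular to layering, so the layers act in series and the equivalent K is the thickness-weighted harmonic mean.
Total thickness L = 1.75 + 12.5 = 14.25 m.
Σ(b_i/K_i) = 1.75/0.00215 + 12.5/6.81 = 815.8 d.
K_eq = L / Σ(b_i/K_i) = 14.25 / 815.8 = 0.01747 m/day.
Q = K_eq · A · (Δh/L) = 0.01747 × 312 × (7.83/14.25) = 2.995 m³/day.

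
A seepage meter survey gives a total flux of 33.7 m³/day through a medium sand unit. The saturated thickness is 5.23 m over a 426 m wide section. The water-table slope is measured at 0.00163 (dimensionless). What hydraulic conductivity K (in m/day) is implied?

9.28

Cross-sectional area A = 426 × 5.23 = 2228 m².
Hydraulic gradient i = 0.00163.
From Q = K·A·i, K = Q / (A·i) = 33.7 / (2228 × 0.001630) = 9.280 m/day.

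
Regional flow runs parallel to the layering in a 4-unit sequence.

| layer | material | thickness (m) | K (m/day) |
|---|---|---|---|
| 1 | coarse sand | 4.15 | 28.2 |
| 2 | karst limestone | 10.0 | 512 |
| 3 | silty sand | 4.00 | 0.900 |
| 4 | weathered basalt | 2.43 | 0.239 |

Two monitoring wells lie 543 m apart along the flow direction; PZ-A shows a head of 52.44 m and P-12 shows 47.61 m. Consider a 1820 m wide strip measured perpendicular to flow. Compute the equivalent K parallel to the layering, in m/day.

255

Flow is parallel to layering, so each bed carries its own Darcy discharge and the transmissivities add.
Σ(K_i·b_i) = 28.2×4.15 + 512×10.0 + 0.900×4.00 + 0.239×2.43 = 5241 m²/day.
Total thickness b = 20.58 m, so K_eq = Σ(K_i·b_i)/b = 254.7 m/day.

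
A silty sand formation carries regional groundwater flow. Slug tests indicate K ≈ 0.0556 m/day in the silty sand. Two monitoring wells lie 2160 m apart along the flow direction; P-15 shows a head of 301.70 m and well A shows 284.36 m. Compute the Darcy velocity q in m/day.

0.000446

Hydraulic gradient i = (301.70 − 284.36) / 2160 = 17.34 / 2160 = 0.008028.
Specific discharge q = K · i = 0.05560 × 0.008028 = 0.0004463 m/day.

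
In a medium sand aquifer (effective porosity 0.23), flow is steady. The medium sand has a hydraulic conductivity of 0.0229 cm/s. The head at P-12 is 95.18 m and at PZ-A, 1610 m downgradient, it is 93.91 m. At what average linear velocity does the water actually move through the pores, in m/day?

Convert K: 0.0229 cm/s × 864 = 19.79 m/day.
Hydraulic gradient i = (95.18 − 93.91) / 1610 = 1.27 / 1610 = 0.0007888.
Darcy flux q = K · i = 19.79 × 0.0007888 = 0.01561 m/day.
Seepage velocity v = q / n_e = 0.01561 / 0.23 = 0.06786 m/day.

0.0679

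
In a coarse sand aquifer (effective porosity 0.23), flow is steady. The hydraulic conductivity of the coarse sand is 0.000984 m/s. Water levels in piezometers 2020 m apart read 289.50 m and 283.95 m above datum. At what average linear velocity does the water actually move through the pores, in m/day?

1.02

Convert K: 0.000984 m/s × 86400 = 85.02 m/day.
Hydraulic gradient i = (289.50 − 283.95) / 2020 = 5.55 / 2020 = 0.002748.
Darcy flux q = K · i = 85.02 × 0.002748 = 0.2336 m/day.
Seepage velocity v = q / n_e = 0.2336 / 0.23 = 1.016 m/day.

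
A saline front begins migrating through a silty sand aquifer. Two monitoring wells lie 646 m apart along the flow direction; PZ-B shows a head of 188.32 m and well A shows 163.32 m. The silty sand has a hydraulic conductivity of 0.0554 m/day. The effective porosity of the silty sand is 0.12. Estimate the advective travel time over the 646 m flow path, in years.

Hydraulic gradient i = (188.32 − 163.32) / 646 = 25 / 646 = 0.03870.
Darcy flux q = K · i = 0.05540 × 0.03870 = 0.002144 m/day.
Seepage velocity v = q / n_e = 0.002144 / 0.12 = 0.01787 m/day.
Travel time t = L / v = 646 / 0.01787 = 36157 days = 98.99 years.

99.0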